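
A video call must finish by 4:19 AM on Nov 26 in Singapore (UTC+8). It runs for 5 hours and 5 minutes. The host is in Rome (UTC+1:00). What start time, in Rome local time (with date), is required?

4:14 PM on November 25

Target end time in UTC: 4:19 AM − 8:00 = 8:19 PM on Nov 25.
Subtract 5 hours 5 minutes → start 3:14 PM UTC on Nov 25.
Rome is UTC+1:00: 3:14 PM + 1:00 = 4:14 PM on Nov 25.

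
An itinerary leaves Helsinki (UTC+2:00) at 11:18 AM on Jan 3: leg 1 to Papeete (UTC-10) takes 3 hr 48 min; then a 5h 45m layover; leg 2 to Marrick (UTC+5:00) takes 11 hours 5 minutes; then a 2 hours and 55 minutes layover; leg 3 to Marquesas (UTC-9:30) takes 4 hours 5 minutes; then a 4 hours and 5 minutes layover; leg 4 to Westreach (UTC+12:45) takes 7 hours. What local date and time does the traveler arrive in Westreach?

12:46 PM on January 5

Convert departure to UTC: 11:18 AM − 2:00 = 9:18 AM UTC on Jan 3.
Add 3 hours and 48 minutes leg 1 → 1:06 PM UTC.
Add 5 hours 45 minutes layover in Papeete → 6:51 PM UTC.
Add 11 hours and 5 minutes leg 2 → 5:56 AM UTC (Jan 4).
Add 2 hours and 55 minutes layover in Marrick → 8:51 AM UTC.
Add 4 hours and 5 minutes leg 3 → 12:56 PM UTC.
Add 4 hours and 5 minutes layover in Marquesas → 5:01 PM UTC.
Add 7 hours leg 4 → 12:01 AM UTC (Jan 5).
Westreach is UTC+12:45, so local arrival = 12:01 AM + 12:45 = 12:46 PM on Jan 5.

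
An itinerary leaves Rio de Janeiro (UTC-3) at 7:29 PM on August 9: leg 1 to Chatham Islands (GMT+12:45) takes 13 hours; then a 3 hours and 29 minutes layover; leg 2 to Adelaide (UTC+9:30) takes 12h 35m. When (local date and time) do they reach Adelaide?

1:03 PM on Aug 11

Convert departure to UTC: 7:29 PM + 3:00 = 10:29 PM UTC on Aug 9.
Add 13 hours leg 1 → 11:29 AM UTC (Aug 10).
Add 3 hours 29 minutes layover in Chatham Islands → 2:58 PM UTC.
Add 12 hours 35 minutes leg 2 → 3:33 AM UTC (Aug 11).
Adelaide is UTC+9:30, so local arrival = 3:33 AM + 9:30 = 1:03 PM on Aug 11.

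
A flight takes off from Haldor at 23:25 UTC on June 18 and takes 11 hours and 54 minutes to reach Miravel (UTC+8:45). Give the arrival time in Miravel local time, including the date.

20:04 on June 19

Departure is given in UTC: 23:25 on Jun 18.
Add 11 hours and 54 minutes → 11:19 UTC (Jun 19).
Miravel is UTC+8:45: 11:19 + 8:45 = 20:04 on Jun 19.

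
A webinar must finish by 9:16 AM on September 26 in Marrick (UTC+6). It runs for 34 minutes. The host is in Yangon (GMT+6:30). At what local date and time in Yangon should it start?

9:12 AM on Sep 26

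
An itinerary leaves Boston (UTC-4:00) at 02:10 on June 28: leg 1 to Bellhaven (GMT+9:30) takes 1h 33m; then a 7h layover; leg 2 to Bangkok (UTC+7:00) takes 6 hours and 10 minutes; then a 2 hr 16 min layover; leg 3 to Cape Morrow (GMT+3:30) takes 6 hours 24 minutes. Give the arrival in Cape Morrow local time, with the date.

09:03 on Jun 29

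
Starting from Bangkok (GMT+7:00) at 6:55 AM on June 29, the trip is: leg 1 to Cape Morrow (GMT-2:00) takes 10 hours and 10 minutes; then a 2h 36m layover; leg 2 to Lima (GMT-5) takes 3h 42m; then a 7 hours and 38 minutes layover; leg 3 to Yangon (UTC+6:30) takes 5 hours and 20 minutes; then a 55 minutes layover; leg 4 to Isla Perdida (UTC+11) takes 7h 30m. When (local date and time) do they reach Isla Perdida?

12:46 AM on July 1

Convert departure to UTC: 6:55 AM − 7:00 = 11:55 PM UTC on Jun 28.
Add 10 hours and 10 minutes leg 1 → 10:05 AM UTC (Jun 29).
Add 2 hours 36 minutes layover in Cape Morrow → 12:41 PM UTC.
Add 3 hours and 42 minutes leg 2 → 4:23 PM UTC.
Add 7 hours 38 minutes layover in Lima → 12:01 AM UTC (Jun 30).
Add 5 hours and 20 minutes leg 3 → 5:21 AM UTC.
Add 55 minutes layover in Yangon → 6:16 AM UTC.
Add 7 hours and 30 minutes leg 4 → 1:46 PM UTC.
Isla Perdida is UTC+11:00, so local arrival = 1:46 PM + 11:00 = 12:46 AM on Jul 1.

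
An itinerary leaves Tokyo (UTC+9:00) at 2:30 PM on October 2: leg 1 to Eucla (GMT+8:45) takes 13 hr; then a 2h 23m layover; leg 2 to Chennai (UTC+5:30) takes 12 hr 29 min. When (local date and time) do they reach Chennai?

Convert departure to UTC: 2:30 PM − 9:00 = 5:30 AM UTC on Oct 2.
Add 13 hours leg 1 → 6:30 PM UTC.
Add 2 hours and 23 minutes layover in Eucla → 8:53 PM UTC.
Add 12 hours and 29 minutes leg 2 → 9:22 AM UTC (Oct 3).
Chennai is UTC+5:30, so local arrival = 9:22 AM + 5:30 = 2:52 PM on Oct 3.

2:52 PM on Oct 3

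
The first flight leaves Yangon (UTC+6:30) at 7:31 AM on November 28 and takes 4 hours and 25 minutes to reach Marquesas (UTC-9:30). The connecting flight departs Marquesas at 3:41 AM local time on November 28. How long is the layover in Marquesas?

7 hours 45 minutes

Convert departure to UTC: 7:31 AM − 6:30 = 1:01 AM UTC on Nov 28.
Add 4 hours 25 minutes flight time → 5:26 AM UTC.
Marquesas is UTC−9:30, so local arrival = 5:26 AM − 9:30 = 7:56 PM on Nov 27.
Layover = 3:41 AM − 7:56 PM (+1 day) = 7 hours 45 minutes.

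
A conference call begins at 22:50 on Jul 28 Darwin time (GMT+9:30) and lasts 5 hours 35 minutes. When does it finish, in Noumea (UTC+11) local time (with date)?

Convert start to UTC: 22:50 − 9:30 = 13:20 UTC on Jul 28.
Add 5 hours 35 minutes duration → 18:55 UTC.
Noumea is UTC+11:00, so local end time = 18:55 + 11:00 = 05:55 on Jul 29.

05:55 on July 29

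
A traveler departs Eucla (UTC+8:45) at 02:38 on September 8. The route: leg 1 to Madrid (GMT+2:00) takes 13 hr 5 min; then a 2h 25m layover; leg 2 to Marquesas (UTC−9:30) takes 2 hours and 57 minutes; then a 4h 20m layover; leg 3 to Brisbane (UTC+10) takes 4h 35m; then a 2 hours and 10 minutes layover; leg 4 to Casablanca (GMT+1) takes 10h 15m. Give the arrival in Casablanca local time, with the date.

10:40 on September 9

Convert departure to UTC: 02:38 − 8:45 = 17:53 UTC on Sep 7.
Add 13 hours 5 minutes leg 1 → 06:58 UTC (Sep 8).
Add 2 hours 25 minutes layover in Madrid → 09:23 UTC.
Add 2 hours and 57 minutes leg 2 → 12:20 UTC.
Add 4 hours 20 minutes layover in Marquesas → 16:40 UTC.
Add 4 hours 35 minutes leg 3 → 21:15 UTC.
Add 2 hours and 10 minutes layover in Brisbane → 23:25 UTC.
Add 10 hours 15 minutes leg 4 → 09:40 UTC (Sep 9).
Casablanca is UTC+1:00, so local arrival = 09:40 + 1:00 = 10:40 on Sep 9.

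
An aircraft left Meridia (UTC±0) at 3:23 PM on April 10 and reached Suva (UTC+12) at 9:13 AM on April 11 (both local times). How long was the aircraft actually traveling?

Departure is already UTC: 3:23 PM on Apr 10.
Arrival in UTC: 9:13 AM − 12:00 = 9:13 PM on Apr 10.
Elapsed = 9:13 PM − 3:23 PM = 5 hours 50 minutes.

5 hours 50 minutes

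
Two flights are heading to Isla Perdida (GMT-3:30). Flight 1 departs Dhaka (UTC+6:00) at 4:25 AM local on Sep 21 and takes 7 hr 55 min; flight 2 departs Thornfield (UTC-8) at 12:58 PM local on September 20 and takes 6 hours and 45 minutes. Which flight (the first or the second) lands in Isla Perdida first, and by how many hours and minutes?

Flight 1 in UTC: 4:25 AM − 6:00 = 10:25 PM on Sep 20.
+7 hours 55 minutes → arrive 6:20 AM UTC on Sep 21.
Flight 2 in UTC: 12:58 PM + 8:00 = 8:58 PM on Sep 20.
+6 hours and 45 minutes → arrive 3:43 AM UTC on Sep 21.
Flight 2 lands earlier by 2 hours 37 minutes.

the second, by 2 hours 37 minutes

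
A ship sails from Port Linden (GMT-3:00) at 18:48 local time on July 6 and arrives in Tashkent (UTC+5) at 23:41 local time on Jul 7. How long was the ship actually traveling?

20 hours 53 minutes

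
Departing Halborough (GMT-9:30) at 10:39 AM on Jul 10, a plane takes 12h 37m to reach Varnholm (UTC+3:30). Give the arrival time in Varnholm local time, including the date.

12:16 PM on July 11

Convert departure to UTC: 10:39 AM + 9:30 = 8:09 PM UTC on Jul 10.
Add 12 hours and 37 minutes travel time → 8:46 AM UTC (Jul 11).
Varnholm is UTC+3:30, so local arrival = 8:46 AM + 3:30 = 12:16 PM on Jul 11.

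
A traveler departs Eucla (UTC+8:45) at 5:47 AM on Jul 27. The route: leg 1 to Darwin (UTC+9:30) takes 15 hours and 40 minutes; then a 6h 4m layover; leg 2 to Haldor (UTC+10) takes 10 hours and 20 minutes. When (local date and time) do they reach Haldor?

3:06 PM on July 28

Convert departure to UTC: 5:47 AM − 8:45 = 9:02 PM UTC on Jul 26.
Add 15 hours and 40 minutes leg 1 → 12:42 PM UTC (Jul 27).
Add 6 hours and 4 minutes layover in Darwin → 6:46 PM UTC.
Add 10 hours and 20 minutes leg 2 → 5:06 AM UTC (Jul 28).
Haldor is UTC+10:00, so local arrival = 5:06 AM + 10:00 = 3:06 PM on Jul 28.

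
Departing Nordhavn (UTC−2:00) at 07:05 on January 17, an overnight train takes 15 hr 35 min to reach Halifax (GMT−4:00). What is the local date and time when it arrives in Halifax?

Halifax is 2:00 behind Nordhavn.
After 15 hours 35 minutes it is 22:40 in Nordhavn.
Shift by the zone difference: 22:40 − 2:00 = 20:40 on Jan 17 in Halifax.

20:40 on January 17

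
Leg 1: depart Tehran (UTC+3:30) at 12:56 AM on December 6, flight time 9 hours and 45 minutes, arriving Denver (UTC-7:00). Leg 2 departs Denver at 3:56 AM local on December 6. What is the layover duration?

3 hours 45 minutes

Convert departure to UTC: 12:56 AM − 3:30 = 9:26 PM UTC on Dec 5.
Add 9 hours 45 minutes flight time → 7:11 AM UTC (Dec 6).
Denver is UTC−7:00, so local arrival = 7:11 AM − 7:00 = 12:11 AM on Dec 6.
Layover = 3:56 AM − 12:11 AM = 3 hours 45 minutes.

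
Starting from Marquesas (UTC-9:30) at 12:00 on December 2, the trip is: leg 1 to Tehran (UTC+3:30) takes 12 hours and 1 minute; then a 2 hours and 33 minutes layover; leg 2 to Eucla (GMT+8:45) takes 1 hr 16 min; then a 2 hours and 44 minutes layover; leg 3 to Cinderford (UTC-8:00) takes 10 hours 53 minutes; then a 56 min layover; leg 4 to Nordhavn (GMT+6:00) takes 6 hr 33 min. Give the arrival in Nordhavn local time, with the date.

Convert departure to UTC: 12:00 + 9:30 = 21:30 UTC on Dec 2.
Add 12 hours 1 minute leg 1 → 09:31 UTC (Dec 3).
Add 2 hours 33 minutes layover in Tehran → 12:04 UTC.
Add 1 hour 16 minutes leg 2 → 13:20 UTC.
Add 2 hours 44 minutes layover in Eucla → 16:04 UTC.
Add 10 hours 53 minutes leg 3 → 02:57 UTC (Dec 4).
Add 56 minutes layover in Cinderford → 03:53 UTC.
Add 6 hours 33 minutes leg 4 → 10:26 UTC.
Nordhavn is UTC+6:00, so local arrival = 10:26 + 6:00 = 16:26 on Dec 4.

16:26 on December 4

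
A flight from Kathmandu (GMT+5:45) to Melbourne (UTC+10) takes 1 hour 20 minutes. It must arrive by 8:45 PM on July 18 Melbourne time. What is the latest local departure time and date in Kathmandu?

3:10 PM on July 18

Target arrival in UTC: 8:45 PM − 10:00 = 10:45 AM on Jul 18.
Subtract 1 hour 20 minutes → departure 9:25 AM UTC on Jul 18.
Kathmandu is UTC+5:45: 9:25 AM + 5:45 = 3:10 PM on Jul 18.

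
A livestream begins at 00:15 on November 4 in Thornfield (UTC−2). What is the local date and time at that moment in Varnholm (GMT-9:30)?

16:45 on November 3

In UTC: 00:15 + 2:00 = 02:15 on Nov 4.
Varnholm is UTC−9:30: 02:15 − 9:30 = 16:45 on Nov 3.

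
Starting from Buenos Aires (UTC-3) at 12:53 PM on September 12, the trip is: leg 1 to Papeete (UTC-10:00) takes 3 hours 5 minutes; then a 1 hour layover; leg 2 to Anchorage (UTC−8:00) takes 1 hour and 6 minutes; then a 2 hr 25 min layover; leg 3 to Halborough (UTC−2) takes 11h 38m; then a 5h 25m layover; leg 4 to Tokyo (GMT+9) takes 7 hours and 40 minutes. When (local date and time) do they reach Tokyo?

9:12 AM on Sep 14

Convert departure to UTC: 12:53 PM + 3:00 = 3:53 PM UTC on Sep 12.
Add 3 hours 5 minutes leg 1 → 6:58 PM UTC.
Add 1 hour layover in Papeete → 7:58 PM UTC.
Add 1 hour and 6 minutes leg 2 → 9:04 PM UTC.
Add 2 hours 25 minutes layover in Anchorage → 11:29 PM UTC.
Add 11 hours 38 minutes leg 3 → 11:07 AM UTC (Sep 13).
Add 5 hours 25 minutes layover in Halborough → 4:32 PM UTC.
Add 7 hours and 40 minutes leg 4 → 12:12 AM UTC (Sep 14).
Tokyo is UTC+9:00, so local arrival = 12:12 AM + 9:00 = 9:12 AM on Sep 14.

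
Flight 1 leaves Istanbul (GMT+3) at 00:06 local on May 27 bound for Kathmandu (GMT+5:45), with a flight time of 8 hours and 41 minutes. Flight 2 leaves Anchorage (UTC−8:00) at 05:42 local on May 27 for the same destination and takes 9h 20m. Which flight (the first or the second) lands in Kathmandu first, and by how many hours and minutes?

the first, by 17 hours 15 minutes

Flight 1 in UTC: 00:06 − 3:00 = 21:06 on May 26.
+8 hours 41 minutes → arrive 05:47 UTC on May 27.
Flight 2 in UTC: 05:42 + 8:00 = 13:42 on May 27.
+9 hours and 20 minutes → arrive 23:02 UTC on May 27.
Flight 1 lands earlier by 17 hours 15 minutes.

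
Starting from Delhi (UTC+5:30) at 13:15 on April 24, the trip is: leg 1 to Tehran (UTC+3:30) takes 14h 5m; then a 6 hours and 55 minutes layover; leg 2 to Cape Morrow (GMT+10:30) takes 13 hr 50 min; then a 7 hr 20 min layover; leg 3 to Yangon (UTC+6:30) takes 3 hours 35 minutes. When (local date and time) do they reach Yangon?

Convert departure to UTC: 13:15 − 5:30 = 07:45 UTC on Apr 24.
Add 14 hours 5 minutes leg 1 → 21:50 UTC.
Add 6 hours 55 minutes layover in Tehran → 04:45 UTC (Apr 25).
Add 13 hours 50 minutes leg 2 → 18:35 UTC.
Add 7 hours and 20 minutes layover in Cape Morrow → 01:55 UTC (Apr 26).
Add 3 hours and 35 minutes leg 3 → 05:30 UTC.
Yangon is UTC+6:30, so local arrival = 05:30 + 6:30 = 12:00 on Apr 26.

12:00 on Apr 26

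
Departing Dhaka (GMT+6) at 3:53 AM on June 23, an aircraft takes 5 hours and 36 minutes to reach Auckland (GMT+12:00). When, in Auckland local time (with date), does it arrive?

3:29 PM on Jun 23

Convert departure to UTC: 3:53 AM − 6:00 = 9:53 PM UTC on Jun 22.
Add 5 hours 36 minutes travel time → 3:29 AM UTC (Jun 23).
Auckland is UTC+12:00, so local arrival = 3:29 AM + 12:00 = 3:29 PM on Jun 23.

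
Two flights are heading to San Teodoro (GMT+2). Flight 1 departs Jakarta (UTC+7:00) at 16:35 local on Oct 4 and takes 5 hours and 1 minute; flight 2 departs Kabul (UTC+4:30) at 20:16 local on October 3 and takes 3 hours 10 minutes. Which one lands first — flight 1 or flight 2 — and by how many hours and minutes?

Flight 1 in UTC: 16:35 − 7:00 = 09:35 on Oct 4.
+5 hours and 1 minute → arrive 14:36 UTC on Oct 4.
Flight 2 in UTC: 20:16 − 4:30 = 15:46 on Oct 3.
+3 hours 10 minutes → arrive 18:56 UTC on Oct 3.
Flight 2 lands earlier by 19 hours 40 minutes.

the second, by 19 hours 40 minutes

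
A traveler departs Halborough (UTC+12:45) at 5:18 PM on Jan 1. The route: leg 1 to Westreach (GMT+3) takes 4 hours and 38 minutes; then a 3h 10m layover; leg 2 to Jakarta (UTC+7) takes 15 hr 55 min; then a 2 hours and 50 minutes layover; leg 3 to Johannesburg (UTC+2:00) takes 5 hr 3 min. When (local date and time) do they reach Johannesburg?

Convert departure to UTC: 5:18 PM − 12:45 = 4:33 AM UTC on Jan 1.
Add 4 hours 38 minutes leg 1 → 9:11 AM UTC.
Add 3 hours 10 minutes layover in Westreach → 12:21 PM UTC.
Add 15 hours and 55 minutes leg 2 → 4:16 AM UTC (Jan 2).
Add 2 hours 50 minutes layover in Jakarta → 7:06 AM UTC.
Add 5 hours 3 minutes leg 3 → 12:09 PM UTC.
Johannesburg is UTC+2:00, so local arrival = 12:09 PM + 2:00 = 2:09 PM on Jan 2.

2:09 PM on Jan 2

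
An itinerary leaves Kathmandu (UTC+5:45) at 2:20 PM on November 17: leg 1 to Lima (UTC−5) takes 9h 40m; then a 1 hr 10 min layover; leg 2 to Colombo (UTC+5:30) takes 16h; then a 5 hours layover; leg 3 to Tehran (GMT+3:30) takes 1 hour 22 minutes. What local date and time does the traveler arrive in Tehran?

9:17 PM on November 18

Convert departure to UTC: 2:20 PM − 5:45 = 8:35 AM UTC on Nov 17.
Add 9 hours 40 minutes leg 1 → 6:15 PM UTC.
Add 1 hour and 10 minutes layover in Lima → 7:25 PM UTC.
Add 16 hours leg 2 → 11:25 AM UTC (Nov 18).
Add 5 hours layover in Colombo → 4:25 PM UTC.
Add 1 hour 22 minutes leg 3 → 5:47 PM UTC.
Tehran is UTC+3:30, so local arrival = 5:47 PM + 3:30 = 9:17 PM on Nov 18.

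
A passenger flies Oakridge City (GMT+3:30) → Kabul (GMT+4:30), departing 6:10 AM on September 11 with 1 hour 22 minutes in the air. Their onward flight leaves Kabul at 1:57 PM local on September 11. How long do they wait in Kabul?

5 hours 25 minutes

Convert departure to UTC: 6:10 AM − 3:30 = 2:40 AM UTC on Sep 11.
Add 1 hour 22 minutes flight time → 4:02 AM UTC.
Kabul is UTC+4:30, so local arrival = 4:02 AM + 4:30 = 8:32 AM on Sep 11.
Layover = 1:57 PM − 8:32 AM = 5 hours 25 minutes.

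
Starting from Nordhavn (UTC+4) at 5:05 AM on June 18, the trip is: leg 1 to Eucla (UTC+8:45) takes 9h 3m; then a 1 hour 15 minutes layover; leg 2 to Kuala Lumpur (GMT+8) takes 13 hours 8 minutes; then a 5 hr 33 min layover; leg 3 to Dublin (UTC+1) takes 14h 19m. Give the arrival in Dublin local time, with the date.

9:23 PM on June 19

Convert departure to UTC: 5:05 AM − 4:00 = 1:05 AM UTC on Jun 18.
Add 9 hours and 3 minutes leg 1 → 10:08 AM UTC.
Add 1 hour 15 minutes layover in Eucla → 11:23 AM UTC.
Add 13 hours 8 minutes leg 2 → 12:31 AM UTC (Jun 19).
Add 5 hours and 33 minutes layover in Kuala Lumpur → 6:04 AM UTC.
Add 14 hours 19 minutes leg 3 → 8:23 PM UTC.
Dublin is UTC+1:00, so local arrival = 8:23 PM + 1:00 = 9:23 PM on Jun 19.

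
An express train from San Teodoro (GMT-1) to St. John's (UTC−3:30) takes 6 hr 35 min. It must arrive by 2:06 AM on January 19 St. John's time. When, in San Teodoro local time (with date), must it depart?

10:01 PM on Jan 18

Target arrival in UTC: 2:06 AM + 3:30 = 5:36 AM on Jan 19.
Subtract 6 hours 35 minutes → departure 11:01 PM UTC on Jan 18.
San Teodoro is UTC−1:00: 11:01 PM − 1:00 = 10:01 PM on Jan 18.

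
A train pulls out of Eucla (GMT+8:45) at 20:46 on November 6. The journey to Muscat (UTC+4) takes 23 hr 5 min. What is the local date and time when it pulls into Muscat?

15:06 on Nov 7

Convert departure to UTC: 20:46 − 8:45 = 12:01 UTC on Nov 6.
Add 23 hours 5 minutes travel time → 11:06 UTC (Nov 7).
Muscat is UTC+4:00, so local arrival = 11:06 + 4:00 = 15:06 on Nov 7.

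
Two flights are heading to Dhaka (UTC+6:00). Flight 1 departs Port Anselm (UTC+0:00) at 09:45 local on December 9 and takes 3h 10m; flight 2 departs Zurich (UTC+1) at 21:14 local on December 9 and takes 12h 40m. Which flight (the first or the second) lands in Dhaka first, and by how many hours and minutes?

the first, by 19 hours 59 minutes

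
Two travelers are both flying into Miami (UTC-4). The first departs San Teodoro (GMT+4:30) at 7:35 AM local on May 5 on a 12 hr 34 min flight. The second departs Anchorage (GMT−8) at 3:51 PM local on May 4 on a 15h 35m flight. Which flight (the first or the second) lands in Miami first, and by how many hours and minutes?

Flight 1 in UTC: 7:35 AM − 4:30 = 3:05 AM on May 5.
+12 hours and 34 minutes → arrive 3:39 PM UTC on May 5.
Flight 2 in UTC: 3:51 PM + 8:00 = 11:51 PM on May 4.
+15 hours 35 minutes → arrive 3:26 PM UTC on May 5.
Flight 2 lands earlier by 13 minutes.

the second, by 13 minutes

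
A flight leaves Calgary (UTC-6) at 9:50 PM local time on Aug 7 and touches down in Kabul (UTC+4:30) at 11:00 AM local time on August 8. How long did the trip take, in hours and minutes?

2 hours 40 minutes

Kabul is 10:30 ahead of Calgary.
Clock-face elapsed time (ignoring zones) is 13 hours 10 minutes.
Actual elapsed = 13 hours 10 minutes − 10:30 = 2 hours 40 minutes.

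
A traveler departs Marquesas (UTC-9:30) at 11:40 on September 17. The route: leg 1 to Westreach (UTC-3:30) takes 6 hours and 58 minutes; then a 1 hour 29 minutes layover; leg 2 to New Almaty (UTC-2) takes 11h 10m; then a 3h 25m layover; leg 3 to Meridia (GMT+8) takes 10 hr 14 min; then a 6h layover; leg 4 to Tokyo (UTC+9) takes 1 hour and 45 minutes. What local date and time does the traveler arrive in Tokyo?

Convert departure to UTC: 11:40 + 9:30 = 21:10 UTC on Sep 17.
Add 6 hours 58 minutes leg 1 → 04:08 UTC (Sep 18).
Add 1 hour 29 minutes layover in Westreach → 05:37 UTC.
Add 11 hours and 10 minutes leg 2 → 16:47 UTC.
Add 3 hours and 25 minutes layover in New Almaty → 20:12 UTC.
Add 10 hours and 14 minutes leg 3 → 06:26 UTC (Sep 19).
Add 6 hours layover in Meridia → 12:26 UTC.
Add 1 hour 45 minutes leg 4 → 14:11 UTC.
Tokyo is UTC+9:00, so local arrival = 14:11 + 9:00 = 23:11 on Sep 19.

23:11 on September 19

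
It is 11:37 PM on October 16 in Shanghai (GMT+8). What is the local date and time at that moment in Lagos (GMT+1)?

4:37 PM on October 16

In UTC: 11:37 PM − 8:00 = 3:37 PM on Oct 16.
Lagos is UTC+1:00: 3:37 PM + 1:00 = 4:37 PM on Oct 16.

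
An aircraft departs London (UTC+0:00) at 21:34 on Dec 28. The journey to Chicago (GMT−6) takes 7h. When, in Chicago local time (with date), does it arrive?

22:34 on December 28

Chicago is 6:00 behind London.
After 7 hours it is 04:34 (Dec 29) in London.
Shift by the zone difference: 04:34 − 6:00 = 22:34 on Dec 28 in Chicago.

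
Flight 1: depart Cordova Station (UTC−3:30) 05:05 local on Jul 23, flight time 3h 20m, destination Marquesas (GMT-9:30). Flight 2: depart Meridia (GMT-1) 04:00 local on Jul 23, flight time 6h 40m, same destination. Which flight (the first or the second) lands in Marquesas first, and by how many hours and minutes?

Flight 1 in UTC: 05:05 + 3:30 = 08:35 on Jul 23.
+3 hours and 20 minutes → arrive 11:55 UTC on Jul 23.
Flight 2 in UTC: 04:00 + 1:00 = 05:00 on Jul 23.
+6 hours and 40 minutes → arrive 11:40 UTC on Jul 23.
Flight 2 lands earlier by 15 minutes.

the second, by 15 minutes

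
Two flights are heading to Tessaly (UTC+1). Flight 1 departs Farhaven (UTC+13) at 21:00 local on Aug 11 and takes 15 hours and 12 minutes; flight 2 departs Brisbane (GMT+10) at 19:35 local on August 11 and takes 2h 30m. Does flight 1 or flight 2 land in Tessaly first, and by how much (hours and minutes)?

the second, by 11 hours 7 minutes

Flight 1 in UTC: 21:00 − 13:00 = 08:00 on Aug 11.
+15 hours and 12 minutes → arrive 23:12 UTC on Aug 11.
Flight 2 in UTC: 19:35 − 10:00 = 09:35 on Aug 11.
+2 hours 30 minutes → arrive 12:05 UTC on Aug 11.
Flight 2 lands earlier by 11 hours 7 minutes.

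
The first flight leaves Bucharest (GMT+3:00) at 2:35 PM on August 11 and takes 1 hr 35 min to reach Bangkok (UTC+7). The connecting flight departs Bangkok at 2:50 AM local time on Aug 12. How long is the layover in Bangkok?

Convert departure to UTC: 2:35 PM − 3:00 = 11:35 AM UTC on Aug 11.
Add 1 hour and 35 minutes flight time → 1:10 PM UTC.
Bangkok is UTC+7:00, so local arrival = 1:10 PM + 7:00 = 8:10 PM on Aug 11.
Layover = 2:50 AM − 8:10 PM (+1 day) = 6 hours 40 minutes.

6 hours 40 minutes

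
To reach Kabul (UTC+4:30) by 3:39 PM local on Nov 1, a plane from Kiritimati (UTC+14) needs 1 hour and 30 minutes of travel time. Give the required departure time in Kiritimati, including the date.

11:39 PM on Nov 1

Target arrival in UTC: 3:39 PM − 4:30 = 11:09 AM on Nov 1.
Subtract 1 hour 30 minutes → departure 9:39 AM UTC on Nov 1.
Kiritimati is UTC+14:00: 9:39 AM + 14:00 = 11:39 PM on Nov 1.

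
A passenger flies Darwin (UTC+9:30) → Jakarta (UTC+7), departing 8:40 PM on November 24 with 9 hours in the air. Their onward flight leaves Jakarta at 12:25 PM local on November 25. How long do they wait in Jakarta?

Convert departure to UTC: 8:40 PM − 9:30 = 11:10 AM UTC on Nov 24.
Add 9 hours flight time → 8:10 PM UTC.
Jakarta is UTC+7:00, so local arrival = 8:10 PM + 7:00 = 3:10 AM on Nov 25.
Layover = 12:25 PM − 3:10 AM = 9 hours 15 minutes.

9 hours 15 minutes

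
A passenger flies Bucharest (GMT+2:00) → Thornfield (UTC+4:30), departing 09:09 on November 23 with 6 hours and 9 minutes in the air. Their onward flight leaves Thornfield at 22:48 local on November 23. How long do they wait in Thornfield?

Convert departure to UTC: 09:09 − 2:00 = 07:09 UTC on Nov 23.
Add 6 hours and 9 minutes flight time → 13:18 UTC.
Thornfield is UTC+4:30, so local arrival = 13:18 + 4:30 = 17:48 on Nov 23.
Layover = 22:48 − 17:48 = 5 hours.

5 hours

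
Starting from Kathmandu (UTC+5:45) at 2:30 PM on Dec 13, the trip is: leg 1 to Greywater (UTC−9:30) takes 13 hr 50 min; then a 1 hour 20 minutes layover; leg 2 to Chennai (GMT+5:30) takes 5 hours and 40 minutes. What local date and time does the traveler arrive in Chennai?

Convert departure to UTC: 2:30 PM − 5:45 = 8:45 AM UTC on Dec 13.
Add 13 hours 50 minutes leg 1 → 10:35 PM UTC.
Add 1 hour and 20 minutes layover in Greywater → 11:55 PM UTC.
Add 5 hours and 40 minutes leg 2 → 5:35 AM UTC (Dec 14).
Chennai is UTC+5:30, so local arrival = 5:35 AM + 5:30 = 11:05 AM on Dec 14.

11:05 AM on December 14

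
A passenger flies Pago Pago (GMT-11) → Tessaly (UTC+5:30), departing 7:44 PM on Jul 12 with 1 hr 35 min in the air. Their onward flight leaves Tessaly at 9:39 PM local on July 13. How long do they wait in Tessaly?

7 hours 50 minutes

Convert departure to UTC: 7:44 PM + 11:00 = 6:44 AM UTC on Jul 13.
Add 1 hour 35 minutes flight time → 8:19 AM UTC.
Tessaly is UTC+5:30, so local arrival = 8:19 AM + 5:30 = 1:49 PM on Jul 13.
Layover = 9:39 PM − 1:49 PM = 7 hours 50 minutes.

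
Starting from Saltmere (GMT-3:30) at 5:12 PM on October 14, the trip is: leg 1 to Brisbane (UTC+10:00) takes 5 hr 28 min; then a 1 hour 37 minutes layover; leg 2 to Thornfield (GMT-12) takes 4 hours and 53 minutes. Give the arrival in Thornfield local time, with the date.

8:40 PM on Oct 14

Convert departure to UTC: 5:12 PM + 3:30 = 8:42 PM UTC on Oct 14.
Add 5 hours and 28 minutes leg 1 → 2:10 AM UTC (Oct 15).
Add 1 hour 37 minutes layover in Brisbane → 3:47 AM UTC.
Add 4 hours 53 minutes leg 2 → 8:40 AM UTC.
Thornfield is UTC−12:00, so local arrival = 8:40 AM − 12:00 = 8:40 PM on Oct 14.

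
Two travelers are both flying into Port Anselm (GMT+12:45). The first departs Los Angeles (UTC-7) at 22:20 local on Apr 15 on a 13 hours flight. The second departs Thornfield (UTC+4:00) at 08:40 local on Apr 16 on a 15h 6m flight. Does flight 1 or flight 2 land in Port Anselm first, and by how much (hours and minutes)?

the first, by 1 hour 26 minutes

Flight 1 in UTC: 22:20 + 7:00 = 05:20 on Apr 16.
+13 hours → arrive 18:20 UTC on Apr 16.
Flight 2 in UTC: 08:40 − 4:00 = 04:40 on Apr 16.
+15 hours 6 minutes → arrive 19:46 UTC on Apr 16.
Flight 1 lands earlier by 1 hour 26 minutes.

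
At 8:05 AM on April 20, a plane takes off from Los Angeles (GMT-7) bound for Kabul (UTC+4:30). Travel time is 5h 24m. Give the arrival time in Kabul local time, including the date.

Convert departure to UTC: 8:05 AM + 7:00 = 3:05 PM UTC on Apr 20.
Add 5 hours 24 minutes travel time → 8:29 PM UTC.
Kabul is UTC+4:30, so local arrival = 8:29 PM + 4:30 = 12:59 AM on Apr 21.

12:59 AM on Apr 21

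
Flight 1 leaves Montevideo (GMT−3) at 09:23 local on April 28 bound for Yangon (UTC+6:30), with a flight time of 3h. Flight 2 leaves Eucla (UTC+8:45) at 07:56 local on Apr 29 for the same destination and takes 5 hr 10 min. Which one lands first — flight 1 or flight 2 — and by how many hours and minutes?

the first, by 12 hours 58 minutes

Flight 1 in UTC: 09:23 + 3:00 = 12:23 on Apr 28.
+3 hours → arrive 15:23 UTC on Apr 28.
Flight 2 in UTC: 07:56 − 8:45 = 23:11 on Apr 28.
+5 hours 10 minutes → arrive 04:21 UTC on Apr 29.
Flight 1 lands earlier by 12 hours 58 minutes.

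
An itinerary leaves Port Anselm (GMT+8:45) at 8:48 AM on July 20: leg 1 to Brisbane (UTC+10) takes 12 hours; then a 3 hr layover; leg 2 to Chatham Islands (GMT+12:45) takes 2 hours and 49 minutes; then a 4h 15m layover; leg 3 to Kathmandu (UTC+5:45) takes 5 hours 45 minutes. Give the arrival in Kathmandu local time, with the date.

9:37 AM on July 21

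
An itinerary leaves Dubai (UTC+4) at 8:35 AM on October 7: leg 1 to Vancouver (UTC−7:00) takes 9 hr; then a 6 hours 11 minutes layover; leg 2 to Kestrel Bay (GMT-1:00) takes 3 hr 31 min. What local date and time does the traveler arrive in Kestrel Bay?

10:17 PM on October 7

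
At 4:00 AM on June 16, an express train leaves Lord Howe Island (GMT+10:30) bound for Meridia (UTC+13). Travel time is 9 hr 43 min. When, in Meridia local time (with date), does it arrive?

4:13 PM on Jun 16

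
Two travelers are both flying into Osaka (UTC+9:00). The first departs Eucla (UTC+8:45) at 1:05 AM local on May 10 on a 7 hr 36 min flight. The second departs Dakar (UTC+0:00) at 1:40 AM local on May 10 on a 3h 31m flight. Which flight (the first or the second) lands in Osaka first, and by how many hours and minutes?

Flight 1 in UTC: 1:05 AM − 8:45 = 4:20 PM on May 9.
+7 hours 36 minutes → arrive 11:56 PM UTC on May 9.
Flight 2 departs at 1:40 AM UTC (May 10).
+3 hours and 31 minutes → arrive 5:11 AM UTC on May 10.
Flight 1 lands earlier by 5 hours 15 minutes.

the first, by 5 hours 15 minutes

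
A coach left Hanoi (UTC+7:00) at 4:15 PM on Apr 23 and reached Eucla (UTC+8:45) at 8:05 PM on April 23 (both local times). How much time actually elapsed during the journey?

2 hours 5 minutes

Eucla is 1:45 ahead of Hanoi.
Clock-face elapsed time (ignoring zones) is 3 hours 50 minutes.
Actual elapsed = 3 hours 50 minutes − 1:45 = 2 hours 5 minutes.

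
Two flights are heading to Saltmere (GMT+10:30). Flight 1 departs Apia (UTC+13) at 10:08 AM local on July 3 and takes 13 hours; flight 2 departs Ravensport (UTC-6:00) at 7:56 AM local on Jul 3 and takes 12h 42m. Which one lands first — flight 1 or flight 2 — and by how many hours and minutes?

the first, by 16 hours 30 minutes

Flight 1 in UTC: 10:08 AM − 13:00 = 9:08 PM on Jul 2.
+13 hours → arrive 10:08 AM UTC on Jul 3.
Flight 2 in UTC: 7:56 AM + 6:00 = 1:56 PM on Jul 3.
+12 hours 42 minutes → arrive 2:38 AM UTC on Jul 4.
Flight 1 lands earlier by 16 hours 30 minutes.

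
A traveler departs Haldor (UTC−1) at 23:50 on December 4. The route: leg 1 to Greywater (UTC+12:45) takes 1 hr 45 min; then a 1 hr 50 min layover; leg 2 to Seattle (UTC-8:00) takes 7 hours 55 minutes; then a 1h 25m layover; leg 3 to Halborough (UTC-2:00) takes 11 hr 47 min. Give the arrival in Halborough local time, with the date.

Convert departure to UTC: 23:50 + 1:00 = 00:50 UTC on Dec 5.
Add 1 hour 45 minutes leg 1 → 02:35 UTC.
Add 1 hour 50 minutes layover in Greywater → 04:25 UTC.
Add 7 hours 55 minutes leg 2 → 12:20 UTC.
Add 1 hour and 25 minutes layover in Seattle → 13:45 UTC.
Add 11 hours 47 minutes leg 3 → 01:32 UTC (Dec 6).
Halborough is UTC−2:00, so local arrival = 01:32 − 2:00 = 23:32 on Dec 5.

23:32 on December 5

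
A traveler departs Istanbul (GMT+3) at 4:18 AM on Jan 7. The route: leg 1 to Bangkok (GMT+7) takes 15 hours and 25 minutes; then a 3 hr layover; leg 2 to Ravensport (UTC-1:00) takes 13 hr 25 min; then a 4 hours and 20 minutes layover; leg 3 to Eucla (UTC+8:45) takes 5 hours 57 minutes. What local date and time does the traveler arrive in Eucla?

Convert departure to UTC: 4:18 AM − 3:00 = 1:18 AM UTC on Jan 7.
Add 15 hours and 25 minutes leg 1 → 4:43 PM UTC.
Add 3 hours layover in Bangkok → 7:43 PM UTC.
Add 13 hours 25 minutes leg 2 → 9:08 AM UTC (Jan 8).
Add 4 hours and 20 minutes layover in Ravensport → 1:28 PM UTC.
Add 5 hours and 57 minutes leg 3 → 7:25 PM UTC.
Eucla is UTC+8:45, so local arrival = 7:25 PM + 8:45 = 4:10 AM on Jan 9.

4:10 AM on January 9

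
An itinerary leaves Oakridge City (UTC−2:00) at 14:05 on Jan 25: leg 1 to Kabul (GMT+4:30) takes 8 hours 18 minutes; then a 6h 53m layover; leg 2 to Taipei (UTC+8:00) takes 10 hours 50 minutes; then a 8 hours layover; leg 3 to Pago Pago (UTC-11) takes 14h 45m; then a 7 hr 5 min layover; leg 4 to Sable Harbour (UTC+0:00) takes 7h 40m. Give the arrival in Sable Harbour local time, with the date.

07:36 on January 28

Convert departure to UTC: 14:05 + 2:00 = 16:05 UTC on Jan 25.
Add 8 hours and 18 minutes leg 1 → 00:23 UTC (Jan 26).
Add 6 hours and 53 minutes layover in Kabul → 07:16 UTC.
Add 10 hours 50 minutes leg 2 → 18:06 UTC.
Add 8 hours layover in Taipei → 02:06 UTC (Jan 27).
Add 14 hours and 45 minutes leg 3 → 16:51 UTC.
Add 7 hours and 5 minutes layover in Pago Pago → 23:56 UTC.
Add 7 hours 40 minutes leg 4 → 07:36 UTC (Jan 28).
Sable Harbour is UTC+0, so local arrival is the same: 07:36 on Jan 28.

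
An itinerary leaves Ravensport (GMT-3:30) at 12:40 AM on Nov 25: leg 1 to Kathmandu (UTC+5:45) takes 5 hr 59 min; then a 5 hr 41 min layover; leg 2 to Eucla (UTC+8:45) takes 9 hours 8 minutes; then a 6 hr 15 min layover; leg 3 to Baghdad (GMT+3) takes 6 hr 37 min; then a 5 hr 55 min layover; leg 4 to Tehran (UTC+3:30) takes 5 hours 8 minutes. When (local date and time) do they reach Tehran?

4:23 AM on November 27

Convert departure to UTC: 12:40 AM + 3:30 = 4:10 AM UTC on Nov 25.
Add 5 hours and 59 minutes leg 1 → 10:09 AM UTC.
Add 5 hours and 41 minutes layover in Kathmandu → 3:50 PM UTC.
Add 9 hours 8 minutes leg 2 → 12:58 AM UTC (Nov 26).
Add 6 hours and 15 minutes layover in Eucla → 7:13 AM UTC.
Add 6 hours and 37 minutes leg 3 → 1:50 PM UTC.
Add 5 hours and 55 minutes layover in Baghdad → 7:45 PM UTC.
Add 5 hours and 8 minutes leg 4 → 12:53 AM UTC (Nov 27).
Tehran is UTC+3:30, so local arrival = 12:53 AM + 3:30 = 4:23 AM on Nov 27.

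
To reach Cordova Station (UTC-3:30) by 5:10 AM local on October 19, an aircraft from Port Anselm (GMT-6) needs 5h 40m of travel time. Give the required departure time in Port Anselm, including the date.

Target arrival in UTC: 5:10 AM + 3:30 = 8:40 AM on Oct 19.
Subtract 5 hours and 40 minutes → departure 3:00 AM UTC on Oct 19.
Port Anselm is UTC−6:00: 3:00 AM − 6:00 = 9:00 PM on Oct 18.

9:00 PM on Oct 18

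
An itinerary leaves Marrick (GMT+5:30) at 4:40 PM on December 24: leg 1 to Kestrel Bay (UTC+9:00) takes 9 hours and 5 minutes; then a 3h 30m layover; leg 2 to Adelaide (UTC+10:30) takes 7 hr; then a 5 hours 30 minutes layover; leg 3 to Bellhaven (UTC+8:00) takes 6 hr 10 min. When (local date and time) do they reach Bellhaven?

Convert departure to UTC: 4:40 PM − 5:30 = 11:10 AM UTC on Dec 24.
Add 9 hours 5 minutes leg 1 → 8:15 PM UTC.
Add 3 hours and 30 minutes layover in Kestrel Bay → 11:45 PM UTC.
Add 7 hours leg 2 → 6:45 AM UTC (Dec 25).
Add 5 hours and 30 minutes layover in Adelaide → 12:15 PM UTC.
Add 6 hours and 10 minutes leg 3 → 6:25 PM UTC.
Bellhaven is UTC+8:00, so local arrival = 6:25 PM + 8:00 = 2:25 AM on Dec 26.

2:25 AM on Dec 26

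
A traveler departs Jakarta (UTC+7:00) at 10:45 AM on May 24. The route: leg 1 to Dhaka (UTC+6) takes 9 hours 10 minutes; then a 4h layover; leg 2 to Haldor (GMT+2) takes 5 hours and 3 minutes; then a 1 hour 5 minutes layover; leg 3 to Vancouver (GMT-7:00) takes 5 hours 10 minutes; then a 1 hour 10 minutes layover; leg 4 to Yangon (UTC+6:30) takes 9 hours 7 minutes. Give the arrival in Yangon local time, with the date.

Convert departure to UTC: 10:45 AM − 7:00 = 3:45 AM UTC on May 24.
Add 9 hours 10 minutes leg 1 → 12:55 PM UTC.
Add 4 hours layover in Dhaka → 4:55 PM UTC.
Add 5 hours 3 minutes leg 2 → 9:58 PM UTC.
Add 1 hour 5 minutes layover in Haldor → 11:03 PM UTC.
Add 5 hours and 10 minutes leg 3 → 4:13 AM UTC (May 25).
Add 1 hour 10 minutes layover in Vancouver → 5:23 AM UTC.
Add 9 hours 7 minutes leg 4 → 2:30 PM UTC.
Yangon is UTC+6:30, so local arrival = 2:30 PM + 6:30 = 9:00 PM on May 25.

9:00 PM on May 25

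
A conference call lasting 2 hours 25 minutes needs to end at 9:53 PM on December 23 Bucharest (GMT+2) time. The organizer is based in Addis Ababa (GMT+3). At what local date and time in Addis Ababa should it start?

8:28 PM on Dec 23

Target end time in UTC: 9:53 PM − 2:00 = 7:53 PM on Dec 23.
Subtract 2 hours and 25 minutes → start 5:28 PM UTC on Dec 23.
Addis Ababa is UTC+3:00: 5:28 PM + 3:00 = 8:28 PM on Dec 23.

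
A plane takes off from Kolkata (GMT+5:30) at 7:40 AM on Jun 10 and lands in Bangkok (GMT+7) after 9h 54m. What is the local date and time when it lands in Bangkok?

7:04 PM on June 10

Convert departure to UTC: 7:40 AM − 5:30 = 2:10 AM UTC on Jun 10.
Add 9 hours and 54 minutes travel time → 12:04 PM UTC.
Bangkok is UTC+7:00, so local arrival = 12:04 PM + 7:00 = 7:04 PM on Jun 10.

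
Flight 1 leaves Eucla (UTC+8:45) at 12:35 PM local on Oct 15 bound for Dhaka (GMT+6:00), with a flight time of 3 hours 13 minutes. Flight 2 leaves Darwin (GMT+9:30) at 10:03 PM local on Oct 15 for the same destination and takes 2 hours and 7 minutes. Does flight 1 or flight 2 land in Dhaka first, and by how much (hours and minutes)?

Flight 1 in UTC: 12:35 PM − 8:45 = 3:50 AM on Oct 15.
+3 hours 13 minutes → arrive 7:03 AM UTC on Oct 15.
Flight 2 in UTC: 10:03 PM − 9:30 = 12:33 PM on Oct 15.
+2 hours and 7 minutes → arrive 2:40 PM UTC on Oct 15.
Flight 1 lands earlier by 7 hours 37 minutes.

the first, by 7 hours 37 minutes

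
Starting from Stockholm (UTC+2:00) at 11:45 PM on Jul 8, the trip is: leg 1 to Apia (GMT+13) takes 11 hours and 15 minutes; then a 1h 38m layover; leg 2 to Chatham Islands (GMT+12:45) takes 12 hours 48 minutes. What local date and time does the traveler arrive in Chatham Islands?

12:11 PM on Jul 10

Convert departure to UTC: 11:45 PM − 2:00 = 9:45 PM UTC on Jul 8.
Add 11 hours and 15 minutes leg 1 → 9:00 AM UTC (Jul 9).
Add 1 hour 38 minutes layover in Apia → 10:38 AM UTC.
Add 12 hours and 48 minutes leg 2 → 11:26 PM UTC.
Chatham Islands is UTC+12:45, so local arrival = 11:26 PM + 12:45 = 12:11 PM on Jul 10.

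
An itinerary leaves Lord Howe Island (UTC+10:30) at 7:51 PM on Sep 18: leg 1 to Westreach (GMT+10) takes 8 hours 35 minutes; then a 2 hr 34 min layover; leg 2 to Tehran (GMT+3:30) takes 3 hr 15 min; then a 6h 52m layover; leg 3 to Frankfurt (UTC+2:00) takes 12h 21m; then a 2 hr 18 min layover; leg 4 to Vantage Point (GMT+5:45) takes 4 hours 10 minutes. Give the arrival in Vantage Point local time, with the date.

7:11 AM on Sep 20

Convert departure to UTC: 7:51 PM − 10:30 = 9:21 AM UTC on Sep 18.
Add 8 hours 35 minutes leg 1 → 5:56 PM UTC.
Add 2 hours 34 minutes layover in Westreach → 8:30 PM UTC.
Add 3 hours and 15 minutes leg 2 → 11:45 PM UTC.
Add 6 hours 52 minutes layover in Tehran → 6:37 AM UTC (Sep 19).
Add 12 hours and 21 minutes leg 3 → 6:58 PM UTC.
Add 2 hours 18 minutes layover in Frankfurt → 9:16 PM UTC.
Add 4 hours and 10 minutes leg 4 → 1:26 AM UTC (Sep 20).
Vantage Point is UTC+5:45, so local arrival = 1:26 AM + 5:45 = 7:11 AM on Sep 20.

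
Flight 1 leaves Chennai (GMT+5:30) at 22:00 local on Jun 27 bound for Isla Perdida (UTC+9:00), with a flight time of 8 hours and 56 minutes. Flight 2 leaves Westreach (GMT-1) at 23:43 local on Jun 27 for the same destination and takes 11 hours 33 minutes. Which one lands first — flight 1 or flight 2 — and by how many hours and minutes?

Flight 1 in UTC: 22:00 − 5:30 = 16:30 on Jun 27.
+8 hours and 56 minutes → arrive 01:26 UTC on Jun 28.
Flight 2 in UTC: 23:43 + 1:00 = 00:43 on Jun 28.
+11 hours 33 minutes → arrive 12:16 UTC on Jun 28.
Flight 1 lands earlier by 10 hours 50 minutes.

the first, by 10 hours 50 minutes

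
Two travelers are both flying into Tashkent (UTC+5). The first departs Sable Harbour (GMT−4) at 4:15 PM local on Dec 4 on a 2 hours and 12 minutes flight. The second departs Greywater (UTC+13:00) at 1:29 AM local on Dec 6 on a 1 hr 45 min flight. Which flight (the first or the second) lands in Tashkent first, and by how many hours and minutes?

Flight 1 in UTC: 4:15 PM + 4:00 = 8:15 PM on Dec 4.
+2 hours 12 minutes → arrive 10:27 PM UTC on Dec 4.
Flight 2 in UTC: 1:29 AM − 13:00 = 12:29 PM on Dec 5.
+1 hour and 45 minutes → arrive 2:14 PM UTC on Dec 5.
Flight 1 lands earlier by 15 hours 47 minutes.

the first, by 15 hours 47 minutes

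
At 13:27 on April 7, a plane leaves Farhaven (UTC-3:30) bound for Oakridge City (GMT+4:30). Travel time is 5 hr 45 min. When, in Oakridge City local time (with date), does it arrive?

03:12 on April 8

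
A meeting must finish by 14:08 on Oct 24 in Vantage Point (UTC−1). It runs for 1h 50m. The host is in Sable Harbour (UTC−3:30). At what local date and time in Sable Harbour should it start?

Target end time in UTC: 14:08 + 1:00 = 15:08 on Oct 24.
Subtract 1 hour 50 minutes → start 13:18 UTC on Oct 24.
Sable Harbour is UTC−3:30: 13:18 − 3:30 = 09:48 on Oct 24.

09:48 on Oct 24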